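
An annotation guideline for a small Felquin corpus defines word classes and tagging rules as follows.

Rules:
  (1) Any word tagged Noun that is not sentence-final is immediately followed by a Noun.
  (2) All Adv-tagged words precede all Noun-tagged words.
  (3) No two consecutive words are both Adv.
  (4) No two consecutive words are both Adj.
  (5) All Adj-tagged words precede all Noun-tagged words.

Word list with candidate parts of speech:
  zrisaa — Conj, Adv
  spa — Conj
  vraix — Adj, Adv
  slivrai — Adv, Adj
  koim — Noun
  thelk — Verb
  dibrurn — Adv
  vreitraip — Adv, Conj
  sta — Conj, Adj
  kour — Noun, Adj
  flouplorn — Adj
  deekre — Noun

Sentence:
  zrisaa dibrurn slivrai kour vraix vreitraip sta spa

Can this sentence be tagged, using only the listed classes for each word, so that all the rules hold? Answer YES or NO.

NO

Candidates per position — 1:zrisaa {Conj,Adv}; 2:dibrurn {Adv}; 3:slivrai {Adv,Adj}; 4:kour {Noun,Adj}; 5:vraix {Adj,Adv}; 6:vreitraip {Adv,Conj}; 7:sta {Conj,Adj}; 8:spa {Conj}.
Every candidate sequence violates at least one rule; no consistent tagging exists.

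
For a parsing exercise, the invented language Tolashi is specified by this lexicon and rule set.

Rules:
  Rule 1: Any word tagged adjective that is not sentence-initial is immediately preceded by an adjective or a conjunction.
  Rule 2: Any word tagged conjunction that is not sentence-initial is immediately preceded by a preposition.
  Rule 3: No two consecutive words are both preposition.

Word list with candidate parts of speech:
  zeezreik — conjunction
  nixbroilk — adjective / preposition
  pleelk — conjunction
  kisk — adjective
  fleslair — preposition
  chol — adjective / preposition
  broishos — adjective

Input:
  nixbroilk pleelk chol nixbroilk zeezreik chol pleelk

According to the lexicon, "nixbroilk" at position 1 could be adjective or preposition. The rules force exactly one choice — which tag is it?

preposition

Candidates per position — 1:nixbroilk {adjective,preposition}; 2:pleelk {conjunction}; 3:chol {adjective,preposition}; 4:nixbroilk {adjective,preposition}; 5:zeezreik {conjunction}; 6:chol {adjective,preposition}; 7:pleelk {conjunction}.
Position 1: tagging it adjective would leave rule 2 unsatisfiable, so it must be preposition.
Position 4: tagging it adjective would leave rule 2 unsatisfiable, so it must be preposition.
Position 6: tagging it adjective would leave rule 2 unsatisfiable, so it must be preposition.
Position 3: tagging it preposition would leave rule 3 unsatisfiable, so it must be adjective.
The only consistent sequence is: preposition conjunction adjective preposition conjunction preposition conjunction.
Check: rule 1 satisfied; rule 2 satisfied; rule 3 satisfied.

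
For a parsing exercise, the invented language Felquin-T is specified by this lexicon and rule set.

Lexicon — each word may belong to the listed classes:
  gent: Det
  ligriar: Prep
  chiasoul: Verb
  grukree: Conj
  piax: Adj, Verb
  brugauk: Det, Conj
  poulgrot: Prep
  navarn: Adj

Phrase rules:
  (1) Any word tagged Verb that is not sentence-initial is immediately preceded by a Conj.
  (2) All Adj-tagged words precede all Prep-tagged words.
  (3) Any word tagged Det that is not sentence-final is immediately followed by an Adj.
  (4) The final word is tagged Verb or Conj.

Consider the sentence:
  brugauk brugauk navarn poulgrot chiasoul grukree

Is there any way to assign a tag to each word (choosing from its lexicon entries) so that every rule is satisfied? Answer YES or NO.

Candidates per position — 1:brugauk {Det,Conj}; 2:brugauk {Det,Conj}; 3:navarn {Adj}; 4:poulgrot {Prep}; 5:chiasoul {Verb}; 6:grukree {Conj}.
Rule 1 cannot be satisfied by any choice of tags from the lexicon.
So there is no consistent tagging.

NO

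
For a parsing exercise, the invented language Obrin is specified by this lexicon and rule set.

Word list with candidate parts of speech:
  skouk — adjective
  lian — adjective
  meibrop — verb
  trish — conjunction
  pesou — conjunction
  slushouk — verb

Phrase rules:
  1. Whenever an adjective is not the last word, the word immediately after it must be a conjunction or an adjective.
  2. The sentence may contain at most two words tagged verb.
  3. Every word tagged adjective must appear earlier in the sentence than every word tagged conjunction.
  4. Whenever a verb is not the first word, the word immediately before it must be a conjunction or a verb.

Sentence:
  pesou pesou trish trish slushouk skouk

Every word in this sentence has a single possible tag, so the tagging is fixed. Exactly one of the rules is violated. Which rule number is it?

Fixed tagging: conjunction conjunction conjunction conjunction verb adjective.
Applying the rules: R1 ✓, R2 ✓, R3 ✗, R4 ✓.
Only rule 3 fails.

3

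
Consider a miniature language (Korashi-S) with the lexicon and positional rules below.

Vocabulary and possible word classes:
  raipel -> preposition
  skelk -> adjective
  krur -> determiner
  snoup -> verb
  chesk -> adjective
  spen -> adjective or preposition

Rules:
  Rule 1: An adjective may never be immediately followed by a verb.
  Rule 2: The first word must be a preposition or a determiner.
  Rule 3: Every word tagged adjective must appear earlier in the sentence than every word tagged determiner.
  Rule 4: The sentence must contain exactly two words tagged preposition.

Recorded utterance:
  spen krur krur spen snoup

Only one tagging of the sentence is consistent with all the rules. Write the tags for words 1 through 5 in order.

Candidates per position — 1:spen {adjective,preposition}; 2:krur {determiner}; 3:krur {determiner}; 4:spen {adjective,preposition}; 5:snoup {verb}.
Word 1 cannot be adjective — rule 2 would then fail for every completion. It is preposition.
Word 4 cannot be adjective — rule 1 would then fail for every completion. It is preposition.
The only consistent sequence is: preposition determiner determiner preposition verb.
Rule-by-rule: rule 1 satisfied; rule 2 satisfied; rule 3 satisfied; rule 4 satisfied.

preposition determiner determiner preposition verb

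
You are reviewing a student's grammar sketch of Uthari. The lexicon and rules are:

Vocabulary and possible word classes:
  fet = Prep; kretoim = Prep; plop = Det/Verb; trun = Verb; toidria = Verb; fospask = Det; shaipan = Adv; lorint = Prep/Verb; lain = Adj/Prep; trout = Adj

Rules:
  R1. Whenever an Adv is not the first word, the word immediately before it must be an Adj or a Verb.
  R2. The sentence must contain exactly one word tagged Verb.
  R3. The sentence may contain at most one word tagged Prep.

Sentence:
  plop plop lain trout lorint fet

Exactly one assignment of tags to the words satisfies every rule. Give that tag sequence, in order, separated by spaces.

Candidates per position — 1:plop {Det,Verb}; 2:plop {Det,Verb}; 3:lain {Adj,Prep}; 4:trout {Adj}; 5:lorint {Prep,Verb}; 6:fet {Prep}.
If word 3 were Prep, no tagging could satisfy rule 3; so word 3 is Adj.
If word 5 were Prep, no tagging could satisfy rule 3; so word 5 is Verb.
If word 1 were Verb, no tagging could satisfy rule 2; so word 1 is Det.
If word 2 were Verb, no tagging could satisfy rule 2; so word 2 is Det.
The only consistent sequence is: Det Det Adj Adj Verb Prep.
Checking: rule 1 satisfied; rule 2 satisfied; rule 3 satisfied.

Det Det Adj Adj Verb Prep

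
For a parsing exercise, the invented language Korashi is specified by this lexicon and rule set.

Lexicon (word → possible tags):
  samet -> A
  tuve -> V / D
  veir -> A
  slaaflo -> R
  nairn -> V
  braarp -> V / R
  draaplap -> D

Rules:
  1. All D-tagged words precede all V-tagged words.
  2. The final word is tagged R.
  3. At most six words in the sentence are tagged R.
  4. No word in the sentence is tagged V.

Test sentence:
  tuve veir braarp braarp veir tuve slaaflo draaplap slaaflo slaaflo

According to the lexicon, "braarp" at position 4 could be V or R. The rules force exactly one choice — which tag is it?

R

Candidates per position — 1:tuve {V,D}; 2:veir {A}; 3:braarp {V,R}; 4:braarp {V,R}; 5:veir {A}; 6:tuve {V,D}; 7:slaaflo {R}; 8:draaplap {D}; 9:slaaflo {R}; 10:slaaflo {R}.
Position 1: tagging it V would leave rule 1 unsatisfiable, so it must be D.
Position 3: tagging it V would leave rule 1 unsatisfiable, so it must be R.
Position 4: tagging it V would leave rule 1 unsatisfiable, so it must be R.
Position 6: tagging it V would leave rule 1 unsatisfiable, so it must be D.
The unique satisfying tagging is: D A R R A D R D R R.
Checking: rule 1 holds; rule 2 holds; rule 3 holds; rule 4 holds.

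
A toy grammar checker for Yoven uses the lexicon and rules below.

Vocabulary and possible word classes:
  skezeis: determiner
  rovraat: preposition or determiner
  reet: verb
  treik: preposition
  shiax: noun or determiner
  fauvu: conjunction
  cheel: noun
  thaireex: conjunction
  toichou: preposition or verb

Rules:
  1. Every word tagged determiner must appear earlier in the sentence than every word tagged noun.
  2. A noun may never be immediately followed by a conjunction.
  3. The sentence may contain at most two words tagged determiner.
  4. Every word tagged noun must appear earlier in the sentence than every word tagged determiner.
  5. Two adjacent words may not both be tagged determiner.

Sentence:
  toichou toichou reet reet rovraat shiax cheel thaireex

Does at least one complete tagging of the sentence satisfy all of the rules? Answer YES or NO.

Candidates per position — 1:toichou {preposition,verb}; 2:toichou {preposition,verb}; 3:reet {verb}; 4:reet {verb}; 5:rovraat {preposition,determiner}; 6:shiax {noun,determiner}; 7:cheel {noun}; 8:thaireex {conjunction}.
Rule 2 cannot be satisfied by any choice of tags from the lexicon.
So there is no consistent tagging.

NO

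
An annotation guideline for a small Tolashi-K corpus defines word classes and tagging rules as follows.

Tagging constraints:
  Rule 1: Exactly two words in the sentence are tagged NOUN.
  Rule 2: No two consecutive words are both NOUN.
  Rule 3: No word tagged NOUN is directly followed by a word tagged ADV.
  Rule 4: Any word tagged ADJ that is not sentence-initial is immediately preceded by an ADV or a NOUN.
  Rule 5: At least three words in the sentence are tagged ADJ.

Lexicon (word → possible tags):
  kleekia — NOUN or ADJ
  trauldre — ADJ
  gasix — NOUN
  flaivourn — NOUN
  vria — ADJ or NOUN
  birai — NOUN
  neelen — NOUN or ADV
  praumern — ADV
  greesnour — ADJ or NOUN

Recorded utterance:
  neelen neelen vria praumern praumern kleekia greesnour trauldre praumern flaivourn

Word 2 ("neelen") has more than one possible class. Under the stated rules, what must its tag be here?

Candidates per position — 1:neelen {NOUN,ADV}; 2:neelen {NOUN,ADV}; 3:vria {ADJ,NOUN}; 4:praumern {ADV}; 5:praumern {ADV}; 6:kleekia {NOUN,ADJ}; 7:greesnour {ADJ,NOUN}; 8:trauldre {ADJ}; 9:praumern {ADV}; 10:flaivourn {NOUN}.
At position 3, choosing NOUN makes rule 3 impossible to satisfy; hence ADJ.
At position 7, choosing ADJ makes rule 4 impossible to satisfy; hence NOUN.
At position 1, choosing NOUN makes rule 1 impossible to satisfy; hence ADV.
At position 2, choosing NOUN makes rule 1 impossible to satisfy; hence ADV.
At position 6, choosing NOUN makes rule 1 impossible to satisfy; hence ADJ.
The unique satisfying tagging is: ADV ADV ADJ ADV ADV ADJ NOUN ADJ ADV NOUN.
Checking: rule 1 ok; rule 2 ok; rule 3 ok; rule 4 ok; rule 5 ok.

ADV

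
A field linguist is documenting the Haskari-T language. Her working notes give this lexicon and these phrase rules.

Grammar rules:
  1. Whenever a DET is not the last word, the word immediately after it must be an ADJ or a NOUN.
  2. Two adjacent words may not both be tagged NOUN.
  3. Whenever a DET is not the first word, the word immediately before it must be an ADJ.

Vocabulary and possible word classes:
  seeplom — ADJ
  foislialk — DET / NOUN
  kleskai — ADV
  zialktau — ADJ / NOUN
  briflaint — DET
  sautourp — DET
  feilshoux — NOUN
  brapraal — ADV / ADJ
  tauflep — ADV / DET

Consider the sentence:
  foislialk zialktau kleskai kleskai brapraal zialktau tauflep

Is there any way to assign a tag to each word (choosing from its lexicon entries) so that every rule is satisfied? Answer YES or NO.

Candidates per position — 1:foislialk {DET,NOUN}; 2:zialktau {ADJ,NOUN}; 3:kleskai {ADV}; 4:kleskai {ADV}; 5:brapraal {ADV,ADJ}; 6:zialktau {ADJ,NOUN}; 7:tauflep {ADV,DET}.
One satisfying assignment: DET NOUN ADV ADV ADV ADJ DET.
Rule-by-rule: rule 1 satisfied; rule 2 satisfied; rule 3 satisfied.

YES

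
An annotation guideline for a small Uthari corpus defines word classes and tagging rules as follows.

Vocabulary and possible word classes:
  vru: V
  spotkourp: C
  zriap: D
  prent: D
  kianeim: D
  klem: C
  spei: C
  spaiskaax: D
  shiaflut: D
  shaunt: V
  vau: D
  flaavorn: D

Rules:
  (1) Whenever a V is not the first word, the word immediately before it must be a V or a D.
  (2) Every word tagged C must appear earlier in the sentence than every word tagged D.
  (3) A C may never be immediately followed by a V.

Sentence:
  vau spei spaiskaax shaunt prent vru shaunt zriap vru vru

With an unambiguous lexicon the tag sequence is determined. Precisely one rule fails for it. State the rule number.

Fixed tagging: D C D V D V V D V V.
Applying the rules: R1 holds, R2 violated, R3 holds.
Only rule 2 fails.

2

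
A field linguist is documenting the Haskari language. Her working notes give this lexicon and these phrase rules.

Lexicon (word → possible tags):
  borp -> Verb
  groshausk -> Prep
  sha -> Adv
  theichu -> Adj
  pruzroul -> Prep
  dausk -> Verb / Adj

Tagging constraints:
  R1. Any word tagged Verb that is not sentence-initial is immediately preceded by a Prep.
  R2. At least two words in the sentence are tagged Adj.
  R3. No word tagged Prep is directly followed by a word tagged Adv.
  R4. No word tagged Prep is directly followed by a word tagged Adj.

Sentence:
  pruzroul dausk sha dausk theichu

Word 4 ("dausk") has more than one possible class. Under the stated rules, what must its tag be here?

Candidates per position — 1:pruzroul {Prep}; 2:dausk {Verb,Adj}; 3:sha {Adv}; 4:dausk {Verb,Adj}; 5:theichu {Adj}.
At position 2, choosing Adj makes rule 4 impossible to satisfy; hence Verb.
At position 4, choosing Verb makes rule 1 impossible to satisfy; hence Adj.
So the tagging must be: Prep Verb Adv Adj Adj.
Rule-by-rule: rule 1 ✓; rule 2 ✓; rule 3 ✓; rule 4 ✓.

Adj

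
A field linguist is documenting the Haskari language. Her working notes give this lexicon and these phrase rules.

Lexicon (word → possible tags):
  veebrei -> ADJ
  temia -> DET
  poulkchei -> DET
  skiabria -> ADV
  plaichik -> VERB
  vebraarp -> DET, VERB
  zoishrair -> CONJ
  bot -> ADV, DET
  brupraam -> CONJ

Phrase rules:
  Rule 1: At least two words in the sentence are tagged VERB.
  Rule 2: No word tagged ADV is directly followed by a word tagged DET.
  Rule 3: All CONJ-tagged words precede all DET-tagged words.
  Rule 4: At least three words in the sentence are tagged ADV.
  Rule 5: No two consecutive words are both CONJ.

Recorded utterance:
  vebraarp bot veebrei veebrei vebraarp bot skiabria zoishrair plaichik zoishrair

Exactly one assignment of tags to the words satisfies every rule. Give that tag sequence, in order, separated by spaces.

VERB ADV ADJ ADJ VERB ADV ADV CONJ VERB CONJ

Candidates per position — 1:vebraarp {DET,VERB}; 2:bot {ADV,DET}; 3:veebrei {ADJ}; 4:veebrei {ADJ}; 5:vebraarp {DET,VERB}; 6:bot {ADV,DET}; 7:skiabria {ADV}; 8:zoishrair {CONJ}; 9:plaichik {VERB}; 10:zoishrair {CONJ}.
Position 1: DET is ruled out by rule 3; that leaves VERB.
Position 2: DET is ruled out by rule 3; that leaves ADV.
Position 5: DET is ruled out by rule 3; that leaves VERB.
Position 6: DET is ruled out by rule 3; that leaves ADV.
The unique satisfying tagging is: VERB ADV ADJ ADJ VERB ADV ADV CONJ VERB CONJ.
Check: rule 1 ok; rule 2 ok; rule 3 ok; rule 4 ok; rule 5 ok.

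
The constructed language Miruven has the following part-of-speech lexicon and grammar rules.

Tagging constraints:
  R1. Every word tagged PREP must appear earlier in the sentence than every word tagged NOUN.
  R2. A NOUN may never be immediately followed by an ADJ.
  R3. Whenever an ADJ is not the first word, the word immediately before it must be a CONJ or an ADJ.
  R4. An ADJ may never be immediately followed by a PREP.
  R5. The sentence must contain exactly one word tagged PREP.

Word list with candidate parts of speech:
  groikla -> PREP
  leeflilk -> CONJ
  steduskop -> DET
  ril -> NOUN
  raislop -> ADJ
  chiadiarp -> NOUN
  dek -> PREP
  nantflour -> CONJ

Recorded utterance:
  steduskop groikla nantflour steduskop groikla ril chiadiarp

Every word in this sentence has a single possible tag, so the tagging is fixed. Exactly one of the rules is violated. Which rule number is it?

5

Fixed tagging: DET PREP CONJ DET PREP NOUN NOUN.
Checking each rule: R1 holds, R2 holds, R3 holds, R4 holds, R5 violated.
Only rule 5 fails.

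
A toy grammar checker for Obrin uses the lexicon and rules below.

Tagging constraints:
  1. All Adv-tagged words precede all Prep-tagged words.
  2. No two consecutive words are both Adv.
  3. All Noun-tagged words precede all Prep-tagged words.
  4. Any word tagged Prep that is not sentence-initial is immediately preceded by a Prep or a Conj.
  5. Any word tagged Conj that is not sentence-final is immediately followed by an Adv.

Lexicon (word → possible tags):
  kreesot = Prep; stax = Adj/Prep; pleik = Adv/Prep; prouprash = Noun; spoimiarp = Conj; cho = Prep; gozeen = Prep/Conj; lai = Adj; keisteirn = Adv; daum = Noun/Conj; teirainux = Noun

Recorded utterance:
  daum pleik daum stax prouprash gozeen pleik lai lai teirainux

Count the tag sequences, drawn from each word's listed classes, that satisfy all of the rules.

Candidates per position — 1:daum {Noun,Conj}; 2:pleik {Adv,Prep}; 3:daum {Noun,Conj}; 4:stax {Adj,Prep}; 5:prouprash {Noun}; 6:gozeen {Prep,Conj}; 7:pleik {Adv,Prep}; 8:lai {Adj}; 9:lai {Adj}; 10:teirainux {Noun}.
There are 64 candidate sequences in total.
The sequences that satisfy every rule: Noun Adv Noun Adj Noun Conj Adv Adj Adj Noun; Conj Adv Noun Adj Noun Conj Adv Adj Adj Noun.
Count = 2.

2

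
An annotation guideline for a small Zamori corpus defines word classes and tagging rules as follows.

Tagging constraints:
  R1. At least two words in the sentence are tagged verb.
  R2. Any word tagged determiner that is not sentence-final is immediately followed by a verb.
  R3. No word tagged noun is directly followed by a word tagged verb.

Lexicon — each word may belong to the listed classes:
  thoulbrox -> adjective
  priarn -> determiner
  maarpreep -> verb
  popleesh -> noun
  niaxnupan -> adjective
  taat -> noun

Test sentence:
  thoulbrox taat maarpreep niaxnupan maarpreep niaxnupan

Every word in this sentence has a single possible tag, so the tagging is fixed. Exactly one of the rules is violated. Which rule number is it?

3

Fixed tagging: adjective noun verb adjective verb adjective.
Applying the rules: R1 ✓, R2 ✓, R3 ✗.
Only rule 3 fails.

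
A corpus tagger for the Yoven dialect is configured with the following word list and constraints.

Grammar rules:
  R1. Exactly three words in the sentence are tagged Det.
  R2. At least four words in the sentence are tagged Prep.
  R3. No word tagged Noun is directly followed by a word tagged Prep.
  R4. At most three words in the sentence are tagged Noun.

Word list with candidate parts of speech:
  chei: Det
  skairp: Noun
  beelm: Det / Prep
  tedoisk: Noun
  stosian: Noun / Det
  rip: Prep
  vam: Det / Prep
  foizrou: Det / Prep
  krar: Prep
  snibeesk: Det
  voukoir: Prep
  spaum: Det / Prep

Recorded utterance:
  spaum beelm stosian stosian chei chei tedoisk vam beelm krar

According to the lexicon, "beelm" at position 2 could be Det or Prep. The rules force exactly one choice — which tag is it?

Candidates per position — 1:spaum {Det,Prep}; 2:beelm {Det,Prep}; 3:stosian {Noun,Det}; 4:stosian {Noun,Det}; 5:chei {Det}; 6:chei {Det}; 7:tedoisk {Noun}; 8:vam {Det,Prep}; 9:beelm {Det,Prep}; 10:krar {Prep}.
Position 8: tagging it Prep would leave rule 3 unsatisfiable, so it must be Det.
Position 9: tagging it Det would leave rule 1 unsatisfiable, so it must be Prep.
Position 1: tagging it Det would leave rule 1 unsatisfiable, so it must be Prep.
Position 2: tagging it Det would leave rule 1 unsatisfiable, so it must be Prep.
Position 3: tagging it Det would leave rule 1 unsatisfiable, so it must be Noun.
Position 4: tagging it Det would leave rule 1 unsatisfiable, so it must be Noun.
That leaves exactly one tagging: Prep Prep Noun Noun Det Det Noun Det Prep Prep.
Check: rule 1 satisfied; rule 2 satisfied; rule 3 satisfied; rule 4 satisfied.

Prep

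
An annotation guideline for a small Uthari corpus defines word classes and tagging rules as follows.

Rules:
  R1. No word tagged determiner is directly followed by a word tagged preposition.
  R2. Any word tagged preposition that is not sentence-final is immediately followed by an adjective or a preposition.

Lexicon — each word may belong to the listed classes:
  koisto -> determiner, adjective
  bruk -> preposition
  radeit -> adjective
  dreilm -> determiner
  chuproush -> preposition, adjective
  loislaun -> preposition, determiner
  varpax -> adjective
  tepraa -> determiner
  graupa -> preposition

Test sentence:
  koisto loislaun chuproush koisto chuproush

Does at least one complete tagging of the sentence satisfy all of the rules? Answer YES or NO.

Candidates per position — 1:koisto {determiner,adjective}; 2:loislaun {preposition,determiner}; 3:chuproush {preposition,adjective}; 4:koisto {determiner,adjective}; 5:chuproush {preposition,adjective}.
One satisfying assignment: adjective preposition preposition adjective adjective.
Verifying each rule — rule 1 holds; rule 2 holds.

YES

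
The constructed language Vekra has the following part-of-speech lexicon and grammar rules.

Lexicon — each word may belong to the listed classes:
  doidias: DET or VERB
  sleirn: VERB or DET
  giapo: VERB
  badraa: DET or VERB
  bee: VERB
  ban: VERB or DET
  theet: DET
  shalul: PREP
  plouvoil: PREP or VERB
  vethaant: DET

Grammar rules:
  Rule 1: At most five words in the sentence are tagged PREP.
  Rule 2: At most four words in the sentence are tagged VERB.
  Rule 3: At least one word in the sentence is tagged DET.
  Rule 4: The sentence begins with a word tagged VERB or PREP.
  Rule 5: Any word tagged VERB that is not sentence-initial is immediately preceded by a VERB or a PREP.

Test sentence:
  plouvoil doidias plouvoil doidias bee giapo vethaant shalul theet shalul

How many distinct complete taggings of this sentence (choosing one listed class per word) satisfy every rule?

3

Candidates per position — 1:plouvoil {PREP,VERB}; 2:doidias {DET,VERB}; 3:plouvoil {PREP,VERB}; 4:doidias {DET,VERB}; 5:bee {VERB}; 6:giapo {VERB}; 7:vethaant {DET}; 8:shalul {PREP}; 9:theet {DET}; 10:shalul {PREP}.
There are 16 candidate sequences in total.
The sequences that satisfy every rule: PREP DET PREP VERB VERB VERB DET PREP DET PREP; PREP VERB PREP VERB VERB VERB DET PREP DET PREP; VERB DET PREP VERB VERB VERB DET PREP DET PREP.
Count = 3.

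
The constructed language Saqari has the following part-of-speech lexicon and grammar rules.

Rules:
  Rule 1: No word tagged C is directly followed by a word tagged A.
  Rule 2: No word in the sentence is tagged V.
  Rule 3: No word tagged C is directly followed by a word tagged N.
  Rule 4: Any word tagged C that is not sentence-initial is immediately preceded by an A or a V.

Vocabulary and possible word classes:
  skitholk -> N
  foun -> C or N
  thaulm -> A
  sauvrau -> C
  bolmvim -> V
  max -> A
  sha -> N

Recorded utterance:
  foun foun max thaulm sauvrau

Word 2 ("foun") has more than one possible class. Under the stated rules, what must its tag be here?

Candidates per position — 1:foun {C,N}; 2:foun {C,N}; 3:max {A}; 4:thaulm {A}; 5:sauvrau {C}.
Word 2 cannot be C — rule 1 would then fail for every completion. It is N.
Word 1 cannot be C — rule 3 would then fail for every completion. It is N.
The unique satisfying tagging is: N N A A C.
Verifying each rule — rule 1 ✓; rule 2 ✓; rule 3 ✓; rule 4 ✓.

N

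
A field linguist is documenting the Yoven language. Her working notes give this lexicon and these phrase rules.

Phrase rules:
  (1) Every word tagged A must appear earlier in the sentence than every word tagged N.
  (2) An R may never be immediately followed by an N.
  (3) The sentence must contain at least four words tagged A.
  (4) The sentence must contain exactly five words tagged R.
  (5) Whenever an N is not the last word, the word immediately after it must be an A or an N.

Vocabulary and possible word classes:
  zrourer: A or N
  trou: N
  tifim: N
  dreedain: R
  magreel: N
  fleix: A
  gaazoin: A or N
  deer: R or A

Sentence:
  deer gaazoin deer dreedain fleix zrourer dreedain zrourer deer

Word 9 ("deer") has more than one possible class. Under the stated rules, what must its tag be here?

Candidates per position — 1:deer {R,A}; 2:gaazoin {A,N}; 3:deer {R,A}; 4:dreedain {R}; 5:fleix {A}; 6:zrourer {A,N}; 7:dreedain {R}; 8:zrourer {A,N}; 9:deer {R,A}.
If word 1 were A, no tagging could satisfy rule 4; so word 1 is R.
If word 2 were N, no tagging could satisfy rule 1; so word 2 is A.
If word 3 were A, no tagging could satisfy rule 4; so word 3 is R.
If word 6 were N, no tagging could satisfy rule 5; so word 6 is A.
If word 8 were N, no tagging could satisfy rule 2; so word 8 is A.
If word 9 were A, no tagging could satisfy rule 4; so word 9 is R.
The unique satisfying tagging is: R A R R A A R A R.
Rule-by-rule: rule 1 holds; rule 2 holds; rule 3 holds; rule 4 holds; rule 5 holds.

R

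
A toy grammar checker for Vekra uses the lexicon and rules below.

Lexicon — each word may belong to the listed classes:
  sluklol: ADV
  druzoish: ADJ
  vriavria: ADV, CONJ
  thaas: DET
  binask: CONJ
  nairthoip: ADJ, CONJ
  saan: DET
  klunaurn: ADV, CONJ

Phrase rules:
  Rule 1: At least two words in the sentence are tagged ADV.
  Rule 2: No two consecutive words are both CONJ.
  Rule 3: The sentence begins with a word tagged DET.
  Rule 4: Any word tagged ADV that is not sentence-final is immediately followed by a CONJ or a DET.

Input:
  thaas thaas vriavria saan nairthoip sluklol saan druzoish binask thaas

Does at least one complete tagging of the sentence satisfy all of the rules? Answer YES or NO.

YES

Candidates per position — 1:thaas {DET}; 2:thaas {DET}; 3:vriavria {ADV,CONJ}; 4:saan {DET}; 5:nairthoip {ADJ,CONJ}; 6:sluklol {ADV}; 7:saan {DET}; 8:druzoish {ADJ}; 9:binask {CONJ}; 10:thaas {DET}.
One satisfying assignment: DET DET ADV DET CONJ ADV DET ADJ CONJ DET.
Checking: rule 1 ✓; rule 2 ✓; rule 3 ✓; rule 4 ✓.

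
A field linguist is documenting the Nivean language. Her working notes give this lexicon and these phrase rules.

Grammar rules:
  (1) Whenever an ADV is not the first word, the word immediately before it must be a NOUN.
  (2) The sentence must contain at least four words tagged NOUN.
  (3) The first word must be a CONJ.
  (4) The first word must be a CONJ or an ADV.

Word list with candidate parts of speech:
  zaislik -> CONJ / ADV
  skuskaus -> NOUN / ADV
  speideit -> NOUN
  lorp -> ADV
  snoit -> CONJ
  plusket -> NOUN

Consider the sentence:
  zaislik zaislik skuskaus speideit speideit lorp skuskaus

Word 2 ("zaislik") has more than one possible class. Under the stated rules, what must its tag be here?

CONJ

Candidates per position — 1:zaislik {CONJ,ADV}; 2:zaislik {CONJ,ADV}; 3:skuskaus {NOUN,ADV}; 4:speideit {NOUN}; 5:speideit {NOUN}; 6:lorp {ADV}; 7:skuskaus {NOUN,ADV}.
At position 1, choosing ADV makes rule 3 impossible to satisfy; hence CONJ.
At position 2, choosing ADV makes rule 1 impossible to satisfy; hence CONJ.
At position 3, choosing ADV makes rule 1 impossible to satisfy; hence NOUN.
At position 7, choosing ADV makes rule 1 impossible to satisfy; hence NOUN.
So the tagging must be: CONJ CONJ NOUN NOUN NOUN ADV NOUN.
Verifying each rule — rule 1 satisfied; rule 2 satisfied; rule 3 satisfied; rule 4 satisfied.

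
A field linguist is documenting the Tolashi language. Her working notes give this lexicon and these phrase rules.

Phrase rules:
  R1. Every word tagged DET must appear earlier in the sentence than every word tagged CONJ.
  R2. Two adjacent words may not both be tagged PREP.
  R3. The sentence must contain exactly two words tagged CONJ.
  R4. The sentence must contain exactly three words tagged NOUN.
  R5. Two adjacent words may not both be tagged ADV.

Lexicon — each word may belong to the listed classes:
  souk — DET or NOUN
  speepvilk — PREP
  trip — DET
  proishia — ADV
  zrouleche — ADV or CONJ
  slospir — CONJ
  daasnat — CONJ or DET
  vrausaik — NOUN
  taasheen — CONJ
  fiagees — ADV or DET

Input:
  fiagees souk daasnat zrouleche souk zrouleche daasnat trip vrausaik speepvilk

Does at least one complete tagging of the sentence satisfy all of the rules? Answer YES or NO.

NO

Candidates per position — 1:fiagees {ADV,DET}; 2:souk {DET,NOUN}; 3:daasnat {CONJ,DET}; 4:zrouleche {ADV,CONJ}; 5:souk {DET,NOUN}; 6:zrouleche {ADV,CONJ}; 7:daasnat {CONJ,DET}; 8:trip {DET}; 9:vrausaik {NOUN}; 10:speepvilk {PREP}.
Every candidate sequence violates at least one rule; no consistent tagging exists.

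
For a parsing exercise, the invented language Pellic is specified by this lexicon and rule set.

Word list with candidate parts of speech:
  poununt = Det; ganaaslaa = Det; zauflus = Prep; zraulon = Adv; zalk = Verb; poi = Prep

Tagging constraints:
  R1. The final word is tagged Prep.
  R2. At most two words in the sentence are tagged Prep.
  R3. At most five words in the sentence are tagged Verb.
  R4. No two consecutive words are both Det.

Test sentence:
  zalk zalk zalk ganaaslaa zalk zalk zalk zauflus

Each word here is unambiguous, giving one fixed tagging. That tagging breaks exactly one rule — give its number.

Fixed tagging: Verb Verb Verb Det Verb Verb Verb Prep.
Applying the rules: R1 pass, R2 pass, R3 fail, R4 pass.
Only rule 3 fails.

3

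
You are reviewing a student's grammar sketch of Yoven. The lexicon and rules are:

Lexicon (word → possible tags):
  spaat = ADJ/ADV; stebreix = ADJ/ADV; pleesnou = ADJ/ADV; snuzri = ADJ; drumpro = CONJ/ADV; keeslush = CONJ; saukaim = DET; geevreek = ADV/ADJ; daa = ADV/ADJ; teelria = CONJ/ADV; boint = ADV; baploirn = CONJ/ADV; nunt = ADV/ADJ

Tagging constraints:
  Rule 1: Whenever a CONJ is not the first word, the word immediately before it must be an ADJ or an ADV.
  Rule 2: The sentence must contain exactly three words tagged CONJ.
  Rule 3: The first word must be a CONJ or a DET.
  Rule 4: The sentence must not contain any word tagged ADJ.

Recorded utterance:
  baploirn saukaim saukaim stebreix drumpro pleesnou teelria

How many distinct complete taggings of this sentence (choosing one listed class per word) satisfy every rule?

1

Candidates per position — 1:baploirn {CONJ,ADV}; 2:saukaim {DET}; 3:saukaim {DET}; 4:stebreix {ADJ,ADV}; 5:drumpro {CONJ,ADV}; 6:pleesnou {ADJ,ADV}; 7:teelria {CONJ,ADV}.
There are 32 candidate sequences in total.
The sequences that satisfy every rule: CONJ DET DET ADV CONJ ADV CONJ.
Count = 1.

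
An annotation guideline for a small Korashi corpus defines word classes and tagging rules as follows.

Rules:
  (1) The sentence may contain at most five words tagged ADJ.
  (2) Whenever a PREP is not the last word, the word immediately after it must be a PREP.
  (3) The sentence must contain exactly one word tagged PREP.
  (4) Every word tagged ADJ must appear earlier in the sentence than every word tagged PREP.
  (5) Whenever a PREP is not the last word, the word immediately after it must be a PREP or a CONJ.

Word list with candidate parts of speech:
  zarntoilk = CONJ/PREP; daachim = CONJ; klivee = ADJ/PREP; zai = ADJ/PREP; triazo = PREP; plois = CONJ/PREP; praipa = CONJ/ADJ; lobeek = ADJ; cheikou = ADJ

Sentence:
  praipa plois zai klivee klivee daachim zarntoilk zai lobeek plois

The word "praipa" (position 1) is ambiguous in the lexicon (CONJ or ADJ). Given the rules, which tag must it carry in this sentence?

CONJ

Candidates per position — 1:praipa {CONJ,ADJ}; 2:plois {CONJ,PREP}; 3:zai {ADJ,PREP}; 4:klivee {ADJ,PREP}; 5:klivee {ADJ,PREP}; 6:daachim {CONJ}; 7:zarntoilk {CONJ,PREP}; 8:zai {ADJ,PREP}; 9:lobeek {ADJ}; 10:plois {CONJ,PREP}.
If word 2 were PREP, no tagging could satisfy rule 2; so word 2 is CONJ.
If word 3 were PREP, no tagging could satisfy rule 2; so word 3 is ADJ.
If word 4 were PREP, no tagging could satisfy rule 2; so word 4 is ADJ.
If word 5 were PREP, no tagging could satisfy rule 2; so word 5 is ADJ.
If word 7 were PREP, no tagging could satisfy rule 2; so word 7 is CONJ.
If word 8 were PREP, no tagging could satisfy rule 2; so word 8 is ADJ.
If word 10 were CONJ, no tagging could satisfy rule 3; so word 10 is PREP.
If word 1 were ADJ, no tagging could satisfy rule 1; so word 1 is CONJ.
That leaves exactly one tagging: CONJ CONJ ADJ ADJ ADJ CONJ CONJ ADJ ADJ PREP.
Checking: rule 1 holds; rule 2 holds; rule 3 holds; rule 4 holds; rule 5 holds.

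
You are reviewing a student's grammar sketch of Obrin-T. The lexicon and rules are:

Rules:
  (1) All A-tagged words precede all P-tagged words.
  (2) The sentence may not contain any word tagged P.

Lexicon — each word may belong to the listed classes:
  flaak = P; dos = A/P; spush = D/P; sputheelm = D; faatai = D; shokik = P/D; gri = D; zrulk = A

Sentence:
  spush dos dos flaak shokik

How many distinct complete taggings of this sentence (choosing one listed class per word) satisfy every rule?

0

Candidates per position — 1:spush {D,P}; 2:dos {A,P}; 3:dos {A,P}; 4:flaak {P}; 5:shokik {P,D}.
There are 16 candidate sequences in total.
Rule 2 cannot be satisfied by any choice of tags from the lexicon.
So there is no consistent tagging.
Count = 0.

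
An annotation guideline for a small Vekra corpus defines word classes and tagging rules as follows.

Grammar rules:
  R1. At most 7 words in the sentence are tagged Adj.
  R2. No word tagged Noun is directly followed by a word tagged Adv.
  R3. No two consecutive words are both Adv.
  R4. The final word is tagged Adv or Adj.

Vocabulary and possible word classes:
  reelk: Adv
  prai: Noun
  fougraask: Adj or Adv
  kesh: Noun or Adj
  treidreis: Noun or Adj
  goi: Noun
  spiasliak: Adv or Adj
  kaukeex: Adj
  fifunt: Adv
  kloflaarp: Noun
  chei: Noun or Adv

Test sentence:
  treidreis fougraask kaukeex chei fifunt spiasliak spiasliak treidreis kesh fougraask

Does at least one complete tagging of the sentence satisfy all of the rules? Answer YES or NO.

Candidates per position — 1:treidreis {Noun,Adj}; 2:fougraask {Adj,Adv}; 3:kaukeex {Adj}; 4:chei {Noun,Adv}; 5:fifunt {Adv}; 6:spiasliak {Adv,Adj}; 7:spiasliak {Adv,Adj}; 8:treidreis {Noun,Adj}; 9:kesh {Noun,Adj}; 10:fougraask {Adj,Adv}.
Every candidate sequence violates at least one rule; no consistent tagging exists.

NO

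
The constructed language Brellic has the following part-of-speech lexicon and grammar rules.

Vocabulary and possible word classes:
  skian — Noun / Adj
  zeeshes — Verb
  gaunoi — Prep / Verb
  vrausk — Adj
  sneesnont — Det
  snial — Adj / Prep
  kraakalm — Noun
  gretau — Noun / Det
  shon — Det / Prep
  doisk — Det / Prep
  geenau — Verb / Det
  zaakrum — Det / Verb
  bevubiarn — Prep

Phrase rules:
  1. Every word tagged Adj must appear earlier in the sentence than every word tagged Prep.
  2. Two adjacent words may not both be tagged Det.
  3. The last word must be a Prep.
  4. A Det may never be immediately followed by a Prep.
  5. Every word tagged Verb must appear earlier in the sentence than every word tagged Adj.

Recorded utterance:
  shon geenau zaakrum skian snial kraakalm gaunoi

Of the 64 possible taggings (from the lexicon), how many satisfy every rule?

Candidates per position — 1:shon {Det,Prep}; 2:geenau {Verb,Det}; 3:zaakrum {Det,Verb}; 4:skian {Noun,Adj}; 5:snial {Adj,Prep}; 6:kraakalm {Noun}; 7:gaunoi {Prep,Verb}.
There are 64 candidate sequences in total.
Checking each against the rules leaves 11 sequences.
Count = 11.

11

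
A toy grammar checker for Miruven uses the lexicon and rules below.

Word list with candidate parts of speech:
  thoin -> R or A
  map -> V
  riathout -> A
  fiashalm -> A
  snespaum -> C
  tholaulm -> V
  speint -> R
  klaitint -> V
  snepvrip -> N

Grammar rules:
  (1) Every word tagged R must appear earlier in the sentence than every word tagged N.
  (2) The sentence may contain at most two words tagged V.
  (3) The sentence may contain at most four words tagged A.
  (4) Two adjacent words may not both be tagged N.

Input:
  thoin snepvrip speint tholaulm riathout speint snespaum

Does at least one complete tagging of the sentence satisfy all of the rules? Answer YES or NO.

Candidates per position — 1:thoin {R,A}; 2:snepvrip {N}; 3:speint {R}; 4:tholaulm {V}; 5:riathout {A}; 6:speint {R}; 7:snespaum {C}.
Rule 1 cannot be satisfied by any choice of tags from the lexicon.
So there is no consistent tagging.

NO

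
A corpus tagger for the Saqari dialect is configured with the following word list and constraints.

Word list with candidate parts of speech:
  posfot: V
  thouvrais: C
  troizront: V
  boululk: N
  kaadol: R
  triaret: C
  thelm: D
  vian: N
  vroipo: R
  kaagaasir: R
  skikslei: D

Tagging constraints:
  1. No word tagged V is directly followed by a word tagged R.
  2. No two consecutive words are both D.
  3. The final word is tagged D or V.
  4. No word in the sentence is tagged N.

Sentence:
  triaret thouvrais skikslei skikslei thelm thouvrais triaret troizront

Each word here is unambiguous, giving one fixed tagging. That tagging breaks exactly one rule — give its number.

2

Fixed tagging: C C D D D C C V.
Applying the rules: R1 ok, R2 fails, R3 ok, R4 ok.
Only rule 2 fails.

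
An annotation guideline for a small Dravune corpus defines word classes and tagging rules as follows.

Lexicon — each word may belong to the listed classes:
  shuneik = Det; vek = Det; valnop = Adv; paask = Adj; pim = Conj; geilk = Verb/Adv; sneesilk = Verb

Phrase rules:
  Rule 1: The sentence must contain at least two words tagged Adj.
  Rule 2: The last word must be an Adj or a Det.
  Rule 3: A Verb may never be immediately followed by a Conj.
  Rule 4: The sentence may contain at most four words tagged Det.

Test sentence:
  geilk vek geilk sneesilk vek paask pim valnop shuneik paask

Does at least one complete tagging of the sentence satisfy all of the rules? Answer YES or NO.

YES

Candidates per position — 1:geilk {Verb,Adv}; 2:vek {Det}; 3:geilk {Verb,Adv}; 4:sneesilk {Verb}; 5:vek {Det}; 6:paask {Adj}; 7:pim {Conj}; 8:valnop {Adv}; 9:shuneik {Det}; 10:paask {Adj}.
One satisfying assignment: Adv Det Verb Verb Det Adj Conj Adv Det Adj.
Rule-by-rule: rule 1 satisfied; rule 2 satisfied; rule 3 satisfied; rule 4 satisfied.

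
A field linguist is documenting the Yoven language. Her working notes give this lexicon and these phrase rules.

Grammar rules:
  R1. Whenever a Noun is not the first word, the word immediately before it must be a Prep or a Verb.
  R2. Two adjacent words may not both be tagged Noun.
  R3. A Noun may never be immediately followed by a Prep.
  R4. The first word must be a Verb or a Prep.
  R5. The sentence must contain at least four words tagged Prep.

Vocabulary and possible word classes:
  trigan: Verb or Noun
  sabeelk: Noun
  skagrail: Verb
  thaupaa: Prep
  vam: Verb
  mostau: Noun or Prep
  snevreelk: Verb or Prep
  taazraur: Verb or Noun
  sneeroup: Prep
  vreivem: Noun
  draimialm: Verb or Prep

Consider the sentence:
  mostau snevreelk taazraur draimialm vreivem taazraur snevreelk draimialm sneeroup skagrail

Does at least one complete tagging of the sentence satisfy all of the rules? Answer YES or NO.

YES

Candidates per position — 1:mostau {Noun,Prep}; 2:snevreelk {Verb,Prep}; 3:taazraur {Verb,Noun}; 4:draimialm {Verb,Prep}; 5:vreivem {Noun}; 6:taazraur {Verb,Noun}; 7:snevreelk {Verb,Prep}; 8:draimialm {Verb,Prep}; 9:sneeroup {Prep}; 10:skagrail {Verb}.
One satisfying assignment: Prep Verb Verb Prep Noun Verb Verb Prep Prep Verb.
Verifying each rule — rule 1 holds; rule 2 holds; rule 3 holds; rule 4 holds; rule 5 holds.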